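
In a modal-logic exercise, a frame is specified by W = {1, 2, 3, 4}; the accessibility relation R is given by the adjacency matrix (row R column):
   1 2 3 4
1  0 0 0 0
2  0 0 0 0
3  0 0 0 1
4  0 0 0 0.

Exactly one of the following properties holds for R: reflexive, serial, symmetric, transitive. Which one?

Reflexive: no — 1 is not related to itself.
Serial: no — 1 has no R-successor.
Symmetric: no — 3 R 4 but not 4 R 3.
Transitive: yes — every two-step R-path is closed by a direct edge.
Only transitive holds.

transitive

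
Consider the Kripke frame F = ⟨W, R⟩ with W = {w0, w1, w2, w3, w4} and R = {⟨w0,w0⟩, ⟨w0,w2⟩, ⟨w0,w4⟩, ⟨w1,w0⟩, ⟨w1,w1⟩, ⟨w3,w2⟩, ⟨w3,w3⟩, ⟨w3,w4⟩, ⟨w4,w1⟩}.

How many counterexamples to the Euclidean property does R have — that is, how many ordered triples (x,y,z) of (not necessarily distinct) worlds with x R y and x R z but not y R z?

13

Enumerating: (w0,w2,w0), (w0,w2,w2), (w0,w2,w4), (w0,w4,w0), (w0,w4,w2), (w0,w4,w4), (w1,w0,w1), (w3,w2,w2), (w3,w2,w3), (w3,w2,w4), (w3,w4,w2), (w3,w4,w3), (w3,w4,w4).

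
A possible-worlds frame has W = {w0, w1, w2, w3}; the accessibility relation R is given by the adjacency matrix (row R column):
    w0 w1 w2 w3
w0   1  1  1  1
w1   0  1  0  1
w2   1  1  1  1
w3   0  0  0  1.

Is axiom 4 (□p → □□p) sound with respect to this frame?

The schema 4 characterises exactly the transitive frames.
Transitive: yes — every two-step R-path is closed by a direct edge.

Yes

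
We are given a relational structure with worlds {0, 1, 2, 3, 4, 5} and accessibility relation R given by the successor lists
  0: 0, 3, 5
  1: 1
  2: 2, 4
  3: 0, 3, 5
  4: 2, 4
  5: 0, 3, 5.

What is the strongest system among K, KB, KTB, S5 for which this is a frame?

Symmetric (axiom B): yes — every pair in R has its reverse in R.
Reflexive (axiom T): yes — every world is R-related to itself.
Euclidean (axiom 5): yes — any two successors of a common world are R-related.
So F validates K, KB, KTB, S5. The strongest is S5.

S5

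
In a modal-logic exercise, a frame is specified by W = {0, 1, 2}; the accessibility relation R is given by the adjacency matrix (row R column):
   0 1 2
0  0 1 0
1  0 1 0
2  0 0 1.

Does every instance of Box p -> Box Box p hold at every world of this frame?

Axiom 4 corresponds to the accessibility relation being transitive.
Transitive: yes — every two-step R-path is closed by a direct edge.

Yes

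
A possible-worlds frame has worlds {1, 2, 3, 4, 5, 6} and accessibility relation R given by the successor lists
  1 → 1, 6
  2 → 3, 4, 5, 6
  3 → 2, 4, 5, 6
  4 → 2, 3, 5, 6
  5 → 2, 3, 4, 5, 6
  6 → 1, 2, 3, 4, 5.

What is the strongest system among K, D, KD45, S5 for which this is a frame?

D

Serial (axiom D): yes — every world has a successor (e.g. 1 R 1).
Euclidean (axiom 5): no — 6 R 1 and 6 R 2, but not 1 R 2.
Transitive (axiom 4): no — 1 R 6 and 6 R 2, but not 1 R 2.
Reflexive (axiom T): no — 2 is not related to itself.
So F validates K, D; KD45 would additionally require R to be Euclidean and transitive. The strongest is D.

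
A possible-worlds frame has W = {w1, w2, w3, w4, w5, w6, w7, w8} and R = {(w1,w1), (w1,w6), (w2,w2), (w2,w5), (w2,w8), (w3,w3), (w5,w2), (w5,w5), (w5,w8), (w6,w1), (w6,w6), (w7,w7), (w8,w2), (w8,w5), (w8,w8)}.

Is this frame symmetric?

Yes

Symmetric: yes — every pair in R has its reverse in R.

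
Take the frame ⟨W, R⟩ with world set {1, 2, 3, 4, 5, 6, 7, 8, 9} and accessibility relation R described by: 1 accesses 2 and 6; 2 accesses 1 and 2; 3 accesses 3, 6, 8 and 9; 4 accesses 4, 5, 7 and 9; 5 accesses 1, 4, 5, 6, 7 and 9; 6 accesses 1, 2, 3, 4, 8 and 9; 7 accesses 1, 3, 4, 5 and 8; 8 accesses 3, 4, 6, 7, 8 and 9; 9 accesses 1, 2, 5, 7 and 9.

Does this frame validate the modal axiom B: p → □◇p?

No

Axiom B corresponds to the accessibility relation being symmetric.
Symmetric: no — 3 R 9 but not 9 R 3.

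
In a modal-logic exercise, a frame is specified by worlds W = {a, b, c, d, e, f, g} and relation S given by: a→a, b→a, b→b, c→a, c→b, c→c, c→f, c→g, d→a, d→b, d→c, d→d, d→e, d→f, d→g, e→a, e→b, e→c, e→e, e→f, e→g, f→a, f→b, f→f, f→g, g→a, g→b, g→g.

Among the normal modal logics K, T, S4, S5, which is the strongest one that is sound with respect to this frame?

S4

Reflexive (axiom T): yes — every world is S-related to itself.
Transitive (axiom 4): yes — every two-step S-path is closed by a direct edge.
Euclidean (axiom 5): no — c S a and c S b, but not a S b.
So F validates K, T, S4; S5 would additionally require S to be Euclidean. The strongest is S4.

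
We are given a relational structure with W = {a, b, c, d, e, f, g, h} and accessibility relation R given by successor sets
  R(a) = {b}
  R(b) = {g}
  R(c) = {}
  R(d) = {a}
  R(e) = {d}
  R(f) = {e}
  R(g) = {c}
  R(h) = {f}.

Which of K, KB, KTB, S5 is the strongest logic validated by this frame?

Symmetric (axiom B): no — a R b but not b R a.
Reflexive (axiom T): no — a is not related to itself.
Euclidean (axiom 5): no — a R b and a R b, but not b R b.
So F validates K; KB would additionally require R to be symmetric. The strongest is K.

K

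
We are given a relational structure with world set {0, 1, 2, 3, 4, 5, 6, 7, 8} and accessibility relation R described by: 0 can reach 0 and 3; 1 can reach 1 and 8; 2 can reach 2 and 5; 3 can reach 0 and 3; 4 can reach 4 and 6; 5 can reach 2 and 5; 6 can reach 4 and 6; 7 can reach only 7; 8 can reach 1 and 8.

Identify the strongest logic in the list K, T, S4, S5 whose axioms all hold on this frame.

S5

Reflexive (axiom T): yes — every world is R-related to itself.
Transitive (axiom 4): yes — every two-step R-path is closed by a direct edge.
Euclidean (axiom 5): yes — any two successors of a common world are R-related.
So F validates K, T, S4, S5. The strongest is S5.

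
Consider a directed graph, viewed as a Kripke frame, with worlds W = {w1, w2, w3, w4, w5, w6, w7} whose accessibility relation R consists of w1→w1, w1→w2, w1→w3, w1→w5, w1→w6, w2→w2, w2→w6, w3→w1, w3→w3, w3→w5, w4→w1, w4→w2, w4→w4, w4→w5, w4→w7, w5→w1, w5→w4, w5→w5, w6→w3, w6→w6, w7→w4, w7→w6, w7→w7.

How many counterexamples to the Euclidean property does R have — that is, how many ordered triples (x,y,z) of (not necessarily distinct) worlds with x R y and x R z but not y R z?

Enumerating: (w1,w2,w1), (w1,w2,w3), (w1,w2,w5), (w1,w3,w2), (w1,w3,w6), (w1,w5,w2), (w1,w5,w3), (w1,w5,w6), (w1,w6,w1), (w1,w6,w2), (w1,w6,w5), (w2,w6,w2), … and 17 more.
Total: 29.

29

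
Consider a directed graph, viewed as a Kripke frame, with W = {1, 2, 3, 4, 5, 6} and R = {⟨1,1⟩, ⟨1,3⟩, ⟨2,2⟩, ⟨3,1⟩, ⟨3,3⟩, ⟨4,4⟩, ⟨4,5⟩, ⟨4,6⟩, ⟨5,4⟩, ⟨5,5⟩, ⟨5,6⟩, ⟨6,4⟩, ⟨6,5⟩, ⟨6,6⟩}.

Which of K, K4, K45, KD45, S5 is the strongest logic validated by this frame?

S5

Transitive (axiom 4): yes — every two-step R-path is closed by a direct edge.
Euclidean (axiom 5): yes — any two successors of a common world are R-related.
Serial (axiom D): yes — every world has a successor (e.g. 1 R 1).
Reflexive (axiom T): yes — every world is R-related to itself.
So F validates K, K4, K45, KD45, S5. The strongest is S5.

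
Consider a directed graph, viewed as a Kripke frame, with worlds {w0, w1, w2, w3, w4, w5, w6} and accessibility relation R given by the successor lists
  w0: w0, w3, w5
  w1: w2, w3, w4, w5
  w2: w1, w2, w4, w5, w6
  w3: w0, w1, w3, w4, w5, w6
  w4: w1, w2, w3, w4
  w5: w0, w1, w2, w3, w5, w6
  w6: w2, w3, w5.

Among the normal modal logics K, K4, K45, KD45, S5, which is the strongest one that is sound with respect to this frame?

Transitive (axiom 4): no — w0 R w3 and w3 R w1, but not w0 R w1.
Euclidean (axiom 5): no — w1 R w2 and w1 R w3, but not w2 R w3.
Serial (axiom D): yes — every world has a successor (e.g. w0 R w0).
Reflexive (axiom T): no — w1 is not related to itself.
So F validates K; K4 would additionally require R to be transitive. The strongest is K.

K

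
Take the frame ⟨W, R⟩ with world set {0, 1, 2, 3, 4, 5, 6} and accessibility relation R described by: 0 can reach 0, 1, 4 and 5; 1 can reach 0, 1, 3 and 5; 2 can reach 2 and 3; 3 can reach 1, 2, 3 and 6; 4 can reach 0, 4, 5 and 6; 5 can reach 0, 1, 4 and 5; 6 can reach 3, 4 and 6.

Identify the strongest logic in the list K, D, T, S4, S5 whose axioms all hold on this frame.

Serial (axiom D): yes — every world has a successor (e.g. 0 R 0).
Reflexive (axiom T): yes — every world is R-related to itself.
Transitive (axiom 4): no — 0 R 1 and 1 R 3, but not 0 R 3.
Euclidean (axiom 5): no — 0 R 1 and 0 R 4, but not 1 R 4.
So F validates K, D, T; S4 would additionally require R to be transitive. The strongest is T.

T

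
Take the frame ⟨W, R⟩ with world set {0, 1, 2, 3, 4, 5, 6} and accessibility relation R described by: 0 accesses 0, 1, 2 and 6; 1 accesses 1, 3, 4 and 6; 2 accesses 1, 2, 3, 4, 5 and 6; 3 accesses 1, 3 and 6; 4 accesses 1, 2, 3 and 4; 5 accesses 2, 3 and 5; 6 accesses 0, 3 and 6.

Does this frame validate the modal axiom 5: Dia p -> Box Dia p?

No

By correspondence theory, 5 is valid on a frame iff R is Euclidean.
Euclidean: no — 0 R 1 and 0 R 2, but not 1 R 2.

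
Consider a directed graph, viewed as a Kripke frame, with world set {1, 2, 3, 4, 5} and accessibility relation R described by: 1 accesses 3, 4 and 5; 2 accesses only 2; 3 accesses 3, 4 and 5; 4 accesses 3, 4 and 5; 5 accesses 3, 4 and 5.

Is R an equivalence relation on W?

Reflexive: no — 1 is not related to itself.
Symmetric: no — 1 R 3 but not 3 R 1.
Transitive: yes — every two-step R-path is closed by a direct edge.
So R is not an equivalence relation.

No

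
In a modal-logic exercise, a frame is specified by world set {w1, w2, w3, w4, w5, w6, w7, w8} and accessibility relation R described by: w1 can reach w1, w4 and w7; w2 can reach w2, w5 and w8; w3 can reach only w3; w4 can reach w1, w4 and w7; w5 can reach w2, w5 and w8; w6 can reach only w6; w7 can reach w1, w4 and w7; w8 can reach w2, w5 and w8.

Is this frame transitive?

Transitive: yes — every two-step R-path is closed by a direct edge.

Yes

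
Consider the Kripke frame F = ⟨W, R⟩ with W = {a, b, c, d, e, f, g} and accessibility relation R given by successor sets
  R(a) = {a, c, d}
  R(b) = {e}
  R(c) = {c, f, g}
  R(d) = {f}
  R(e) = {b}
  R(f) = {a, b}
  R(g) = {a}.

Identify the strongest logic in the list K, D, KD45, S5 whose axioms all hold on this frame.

D

Serial (axiom D): yes — every world has a successor (e.g. a R a).
Euclidean (axiom 5): no — a R c and a R d, but not c R d.
Transitive (axiom 4): no — a R c and c R f, but not a R f.
Reflexive (axiom T): no — b is not related to itself.
So F validates K, D; KD45 would additionally require R to be Euclidean and transitive. The strongest is D.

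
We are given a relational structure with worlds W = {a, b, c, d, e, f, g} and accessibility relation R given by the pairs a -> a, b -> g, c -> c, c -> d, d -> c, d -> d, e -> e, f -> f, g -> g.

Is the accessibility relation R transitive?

Transitive: yes — every two-step R-path is closed by a direct edge.

Yes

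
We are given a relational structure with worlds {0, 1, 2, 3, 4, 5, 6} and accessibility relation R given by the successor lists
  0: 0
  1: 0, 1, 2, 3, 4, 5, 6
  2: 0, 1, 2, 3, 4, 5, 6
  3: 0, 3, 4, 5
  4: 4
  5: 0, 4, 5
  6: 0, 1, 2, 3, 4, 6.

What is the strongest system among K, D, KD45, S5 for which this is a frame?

D

Serial (axiom D): yes — every world has a successor (e.g. 0 R 0).
Euclidean (axiom 5): no — 1 R 0 and 1 R 2, but not 0 R 2.
Transitive (axiom 4): no — 6 R 1 and 1 R 5, but not 6 R 5.
Reflexive (axiom T): yes — every world is R-related to itself.
So F validates K, D; KD45 would additionally require R to be Euclidean and transitive. The strongest is D.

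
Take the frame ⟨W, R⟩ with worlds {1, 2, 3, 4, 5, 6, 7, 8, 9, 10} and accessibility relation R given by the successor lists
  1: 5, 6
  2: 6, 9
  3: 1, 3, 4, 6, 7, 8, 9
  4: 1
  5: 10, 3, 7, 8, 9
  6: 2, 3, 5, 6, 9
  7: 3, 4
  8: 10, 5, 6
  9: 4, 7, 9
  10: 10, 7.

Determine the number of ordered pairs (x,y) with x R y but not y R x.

Enumerating: (1,5), (1,6), (10,7), (2,9), (3,1), (3,4), (3,8), (3,9), (4,1), (5,10), (5,3), (5,7), … and 8 more.
Total: 20.

20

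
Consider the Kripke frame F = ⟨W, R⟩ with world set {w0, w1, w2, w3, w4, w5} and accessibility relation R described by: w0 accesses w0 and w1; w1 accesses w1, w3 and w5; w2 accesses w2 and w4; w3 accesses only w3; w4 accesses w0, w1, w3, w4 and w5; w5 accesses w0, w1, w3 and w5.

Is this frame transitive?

Transitive: no — w0 R w1 and w1 R w3, but not w0 R w3.

No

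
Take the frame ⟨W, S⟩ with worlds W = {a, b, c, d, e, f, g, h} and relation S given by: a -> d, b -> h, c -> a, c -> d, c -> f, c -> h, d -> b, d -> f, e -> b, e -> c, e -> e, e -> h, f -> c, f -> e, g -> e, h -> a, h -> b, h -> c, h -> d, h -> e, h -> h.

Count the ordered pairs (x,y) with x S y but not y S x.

11

Enumerating: (a,d), (c,a), (c,d), (d,b), (d,f), (e,b), (e,c), (f,e), (g,e), (h,a), (h,d).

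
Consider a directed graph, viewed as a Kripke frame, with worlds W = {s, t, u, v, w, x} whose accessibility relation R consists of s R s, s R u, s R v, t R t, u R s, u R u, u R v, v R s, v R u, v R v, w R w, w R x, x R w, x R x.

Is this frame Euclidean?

Yes

Euclidean: yes — any two successors of a common world are R-related.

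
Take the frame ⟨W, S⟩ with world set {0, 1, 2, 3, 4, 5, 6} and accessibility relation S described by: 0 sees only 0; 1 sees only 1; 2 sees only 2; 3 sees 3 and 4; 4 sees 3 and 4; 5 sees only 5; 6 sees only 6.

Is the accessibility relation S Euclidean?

Euclidean: yes — any two successors of a common world are S-related.

Yes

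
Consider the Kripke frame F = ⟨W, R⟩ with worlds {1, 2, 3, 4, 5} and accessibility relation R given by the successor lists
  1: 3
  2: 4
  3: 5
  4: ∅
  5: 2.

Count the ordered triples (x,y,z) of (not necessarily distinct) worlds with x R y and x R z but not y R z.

Enumerating: (1,3,3), (2,4,4), (3,5,5), (5,2,2).

4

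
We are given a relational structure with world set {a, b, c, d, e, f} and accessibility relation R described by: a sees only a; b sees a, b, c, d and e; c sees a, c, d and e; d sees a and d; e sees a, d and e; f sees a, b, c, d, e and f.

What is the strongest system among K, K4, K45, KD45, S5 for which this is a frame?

Transitive (axiom 4): yes — every two-step R-path is closed by a direct edge.
Euclidean (axiom 5): no — b R a and b R c, but not a R c.
Serial (axiom D): yes — every world has a successor (e.g. a R a).
Reflexive (axiom T): yes — every world is R-related to itself.
So F validates K, K4; K45 would additionally require R to be Euclidean. The strongest is K4.

K4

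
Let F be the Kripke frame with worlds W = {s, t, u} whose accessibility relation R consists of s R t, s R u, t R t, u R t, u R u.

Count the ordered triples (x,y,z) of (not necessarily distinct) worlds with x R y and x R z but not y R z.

Enumerating: (s,t,u), (u,t,u).

2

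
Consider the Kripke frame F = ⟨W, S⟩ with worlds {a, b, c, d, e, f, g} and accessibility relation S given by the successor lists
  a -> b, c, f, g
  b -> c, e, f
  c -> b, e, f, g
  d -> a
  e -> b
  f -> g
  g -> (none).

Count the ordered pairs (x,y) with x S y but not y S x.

10

Enumerating: (a,b), (a,c), (a,f), (a,g), (b,f), (c,e), (c,f), (c,g), (d,a), (f,g).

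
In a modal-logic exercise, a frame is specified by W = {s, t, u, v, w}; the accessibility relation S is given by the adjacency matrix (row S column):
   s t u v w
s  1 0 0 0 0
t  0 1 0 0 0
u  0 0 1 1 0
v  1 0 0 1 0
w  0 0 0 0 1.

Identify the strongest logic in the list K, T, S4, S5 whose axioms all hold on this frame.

T

Reflexive (axiom T): yes — every world is S-related to itself.
Transitive (axiom 4): no — u S v and v S s, but not u S s.
Euclidean (axiom 5): no — u S v and u S u, but not v S u.
So F validates K, T; S4 would additionally require S to be transitive. The strongest is T.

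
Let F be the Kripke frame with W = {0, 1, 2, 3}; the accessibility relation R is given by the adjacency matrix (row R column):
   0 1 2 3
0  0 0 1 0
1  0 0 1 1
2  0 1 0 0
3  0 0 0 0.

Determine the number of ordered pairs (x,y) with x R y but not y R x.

2

Enumerating: (0,2), (1,3).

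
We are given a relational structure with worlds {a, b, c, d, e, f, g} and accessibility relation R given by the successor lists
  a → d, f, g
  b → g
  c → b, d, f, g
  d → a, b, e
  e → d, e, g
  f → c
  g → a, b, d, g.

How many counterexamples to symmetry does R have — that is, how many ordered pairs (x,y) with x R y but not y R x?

Enumerating: (a,f), (c,b), (c,d), (c,g), (d,b), (e,g), (g,d).

7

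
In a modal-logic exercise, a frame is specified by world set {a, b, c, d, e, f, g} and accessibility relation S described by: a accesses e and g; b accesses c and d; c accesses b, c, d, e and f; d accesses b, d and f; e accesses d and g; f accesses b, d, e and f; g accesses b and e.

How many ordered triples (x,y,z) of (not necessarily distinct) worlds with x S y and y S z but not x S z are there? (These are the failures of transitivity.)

Enumerating: (a,e,d), (a,g,b), (b,c,b), (b,c,e), (b,c,f), (b,d,b), (b,d,f), (c,e,g), (d,b,c), (d,f,e), (e,d,b), (e,d,f), … and 8 more.
Total: 20.

20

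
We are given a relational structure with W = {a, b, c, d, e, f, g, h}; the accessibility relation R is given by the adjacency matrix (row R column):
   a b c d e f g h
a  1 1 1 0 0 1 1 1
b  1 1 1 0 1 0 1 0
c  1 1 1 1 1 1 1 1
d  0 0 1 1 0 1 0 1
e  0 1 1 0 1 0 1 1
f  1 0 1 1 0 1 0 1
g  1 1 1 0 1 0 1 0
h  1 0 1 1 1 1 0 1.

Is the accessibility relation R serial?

Serial: yes — every world has a successor (e.g. a R a).

Yes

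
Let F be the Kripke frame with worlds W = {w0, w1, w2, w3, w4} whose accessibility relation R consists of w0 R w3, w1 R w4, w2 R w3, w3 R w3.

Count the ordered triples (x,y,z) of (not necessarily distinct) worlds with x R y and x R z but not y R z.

Enumerating: (w1,w4,w4).

1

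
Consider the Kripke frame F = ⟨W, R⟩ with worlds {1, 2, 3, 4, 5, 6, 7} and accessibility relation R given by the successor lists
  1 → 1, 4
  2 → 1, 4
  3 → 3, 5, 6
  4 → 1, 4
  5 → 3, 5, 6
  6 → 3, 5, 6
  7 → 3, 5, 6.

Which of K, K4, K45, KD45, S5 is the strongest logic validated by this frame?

Transitive (axiom 4): yes — every two-step R-path is closed by a direct edge.
Euclidean (axiom 5): yes — any two successors of a common world are R-related.
Serial (axiom D): yes — every world has a successor (e.g. 1 R 1).
Reflexive (axiom T): no — 2 is not related to itself.
So F validates K, K4, K45, KD45; S5 would additionally require R to be reflexive. The strongest is KD45.

KD45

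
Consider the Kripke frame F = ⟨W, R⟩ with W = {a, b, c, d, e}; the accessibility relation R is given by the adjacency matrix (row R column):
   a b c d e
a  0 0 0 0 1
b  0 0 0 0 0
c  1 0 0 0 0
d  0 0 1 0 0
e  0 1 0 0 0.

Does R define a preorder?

Reflexive: no — a is not related to itself.
Transitive: no — a R e and e R b, but not a R b.
So R is not a preorder.

No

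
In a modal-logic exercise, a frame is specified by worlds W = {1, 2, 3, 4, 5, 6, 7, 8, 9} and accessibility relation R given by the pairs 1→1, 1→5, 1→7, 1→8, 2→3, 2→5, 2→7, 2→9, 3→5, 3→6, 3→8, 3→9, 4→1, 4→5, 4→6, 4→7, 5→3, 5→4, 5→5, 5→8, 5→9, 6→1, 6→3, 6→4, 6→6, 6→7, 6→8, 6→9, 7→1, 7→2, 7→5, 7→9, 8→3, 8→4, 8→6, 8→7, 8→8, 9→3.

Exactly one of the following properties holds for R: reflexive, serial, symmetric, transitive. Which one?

serial

Reflexive: no — 2 is not related to itself.
Serial: yes — every world has a successor (e.g. 1 R 1).
Symmetric: no — 1 R 5 but not 5 R 1.
Transitive: no — 1 R 5 and 5 R 3, but not 1 R 3.
Only serial holds.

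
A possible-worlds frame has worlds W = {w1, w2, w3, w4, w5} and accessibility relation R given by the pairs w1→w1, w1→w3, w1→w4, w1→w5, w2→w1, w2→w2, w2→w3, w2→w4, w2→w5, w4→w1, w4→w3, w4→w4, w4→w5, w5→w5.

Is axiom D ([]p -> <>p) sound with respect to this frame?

No

The schema D characterises exactly the serial frames.
Serial: no — w3 has no R-successor.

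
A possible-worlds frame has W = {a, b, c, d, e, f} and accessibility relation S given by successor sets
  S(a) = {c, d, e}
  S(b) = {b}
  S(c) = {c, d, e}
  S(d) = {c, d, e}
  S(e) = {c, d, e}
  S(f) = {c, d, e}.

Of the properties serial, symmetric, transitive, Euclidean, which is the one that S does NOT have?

Serial: yes — every world has a successor (e.g. a S c).
Symmetric: no — a S c but not c S a.
Transitive: yes — every two-step S-path is closed by a direct edge.
Euclidean: yes — any two successors of a common world are S-related.
Only symmetric fails.

symmetric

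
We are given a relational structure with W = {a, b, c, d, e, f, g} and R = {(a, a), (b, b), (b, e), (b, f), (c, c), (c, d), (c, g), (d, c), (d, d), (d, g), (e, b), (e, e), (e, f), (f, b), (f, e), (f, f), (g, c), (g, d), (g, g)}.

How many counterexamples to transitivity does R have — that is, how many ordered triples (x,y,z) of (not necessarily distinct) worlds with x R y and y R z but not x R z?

R is transitive; there are no such tuples.

0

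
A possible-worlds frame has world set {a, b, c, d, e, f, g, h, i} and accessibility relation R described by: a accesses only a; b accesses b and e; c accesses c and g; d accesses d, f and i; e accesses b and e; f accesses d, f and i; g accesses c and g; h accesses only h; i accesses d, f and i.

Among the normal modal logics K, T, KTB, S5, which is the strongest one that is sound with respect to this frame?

Reflexive (axiom T): yes — every world is R-related to itself.
Symmetric (axiom B): yes — every pair in R has its reverse in R.
Euclidean (axiom 5): yes — any two successors of a common world are R-related.
So F validates K, T, KTB, S5. The strongest is S5.

S5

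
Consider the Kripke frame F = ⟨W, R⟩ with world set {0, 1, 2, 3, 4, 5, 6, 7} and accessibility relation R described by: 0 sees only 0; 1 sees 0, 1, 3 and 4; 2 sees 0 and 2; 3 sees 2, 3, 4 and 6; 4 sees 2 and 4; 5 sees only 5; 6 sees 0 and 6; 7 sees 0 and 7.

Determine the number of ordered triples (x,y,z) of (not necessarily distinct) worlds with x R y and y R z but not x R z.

Enumerating: (1,3,2), (1,3,6), (1,4,2), (3,2,0), (3,6,0), (4,2,0).

6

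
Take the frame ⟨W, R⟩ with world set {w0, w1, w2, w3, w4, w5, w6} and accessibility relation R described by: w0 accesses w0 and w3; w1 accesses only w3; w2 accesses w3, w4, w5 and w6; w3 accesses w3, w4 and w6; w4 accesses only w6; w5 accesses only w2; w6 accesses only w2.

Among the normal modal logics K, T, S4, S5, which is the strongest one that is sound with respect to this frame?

Reflexive (axiom T): no — w1 is not related to itself.
Transitive (axiom 4): no — w0 R w3 and w3 R w4, but not w0 R w4.
Euclidean (axiom 5): no — w2 R w3 and w2 R w5, but not w3 R w5.
So F validates K; T would additionally require R to be reflexive. The strongest is K.

K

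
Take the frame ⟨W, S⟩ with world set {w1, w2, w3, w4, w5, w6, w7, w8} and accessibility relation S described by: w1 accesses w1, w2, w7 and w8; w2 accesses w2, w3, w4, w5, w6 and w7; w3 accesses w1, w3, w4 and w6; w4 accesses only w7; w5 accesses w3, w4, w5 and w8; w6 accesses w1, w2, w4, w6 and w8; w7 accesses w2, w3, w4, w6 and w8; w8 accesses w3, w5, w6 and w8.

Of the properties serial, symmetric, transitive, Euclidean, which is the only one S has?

serial

Serial: yes — every world has a successor (e.g. w1 S w1).
Symmetric: no — w1 S w2 but not w2 S w1.
Transitive: no — w1 S w2 and w2 S w3, but not w1 S w3.
Euclidean: no — w1 S w2 and w1 S w8, but not w2 S w8.
Only serial holds.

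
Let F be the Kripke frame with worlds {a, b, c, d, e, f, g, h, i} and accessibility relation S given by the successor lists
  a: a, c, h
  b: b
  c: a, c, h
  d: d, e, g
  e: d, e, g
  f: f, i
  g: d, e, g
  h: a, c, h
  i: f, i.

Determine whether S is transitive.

Yes

Transitive: yes — every two-step S-path is closed by a direct edge.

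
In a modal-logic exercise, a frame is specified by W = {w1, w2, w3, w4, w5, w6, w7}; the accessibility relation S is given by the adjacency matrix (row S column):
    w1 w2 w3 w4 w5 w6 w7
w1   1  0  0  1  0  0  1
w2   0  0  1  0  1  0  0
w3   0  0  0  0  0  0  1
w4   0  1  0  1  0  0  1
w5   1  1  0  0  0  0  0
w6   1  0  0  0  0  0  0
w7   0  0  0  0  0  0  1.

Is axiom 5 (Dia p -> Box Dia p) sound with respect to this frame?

No

Axiom 5 corresponds to the accessibility relation being Euclidean.
Euclidean: no — w1 S w7 and w1 S w4, but not w7 S w4.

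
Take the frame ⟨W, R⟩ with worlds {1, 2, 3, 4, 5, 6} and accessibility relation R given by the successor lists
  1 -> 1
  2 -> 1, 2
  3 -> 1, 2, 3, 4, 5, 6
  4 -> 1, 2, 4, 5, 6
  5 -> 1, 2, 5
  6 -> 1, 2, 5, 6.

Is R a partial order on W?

Yes

Reflexive: yes — every world is R-related to itself.
Transitive: yes — every two-step R-path is closed by a direct edge.
Antisymmetric: yes — no distinct pair is related both ways.
So R is a partial order.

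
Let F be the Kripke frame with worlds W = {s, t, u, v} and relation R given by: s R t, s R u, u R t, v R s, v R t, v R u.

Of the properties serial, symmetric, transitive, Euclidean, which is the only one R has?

Serial: no — t has no R-successor.
Symmetric: no — s R t but not t R s.
Transitive: yes — every two-step R-path is closed by a direct edge.
Euclidean: no — s R t and s R u, but not t R u.
Only transitive holds.

transitive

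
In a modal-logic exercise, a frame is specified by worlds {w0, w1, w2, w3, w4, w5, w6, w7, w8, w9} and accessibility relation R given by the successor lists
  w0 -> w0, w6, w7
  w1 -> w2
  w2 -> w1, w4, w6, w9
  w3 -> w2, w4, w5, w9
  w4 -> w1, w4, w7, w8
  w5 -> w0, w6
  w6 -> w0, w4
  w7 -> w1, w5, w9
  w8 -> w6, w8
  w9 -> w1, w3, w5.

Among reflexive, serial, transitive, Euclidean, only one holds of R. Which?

serial

Reflexive: no — w1 is not related to itself.
Serial: yes — every world has a successor (e.g. w0 R w0).
Transitive: no — w0 R w6 and w6 R w4, but not w0 R w4.
Euclidean: no — w0 R w6 and w0 R w7, but not w6 R w7.
Only serial holds.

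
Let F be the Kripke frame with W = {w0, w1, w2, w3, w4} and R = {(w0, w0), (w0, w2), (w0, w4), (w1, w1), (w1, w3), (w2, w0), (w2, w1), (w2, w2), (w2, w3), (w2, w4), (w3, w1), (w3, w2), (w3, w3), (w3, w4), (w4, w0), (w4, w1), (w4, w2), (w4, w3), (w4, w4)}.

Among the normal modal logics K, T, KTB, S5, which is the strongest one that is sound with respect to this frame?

Reflexive (axiom T): yes — every world is R-related to itself.
Symmetric (axiom B): no — w2 R w1 but not w1 R w2.
Euclidean (axiom 5): no — w2 R w0 and w2 R w1, but not w0 R w1.
So F validates K, T; KTB would additionally require R to be symmetric. The strongest is T.

T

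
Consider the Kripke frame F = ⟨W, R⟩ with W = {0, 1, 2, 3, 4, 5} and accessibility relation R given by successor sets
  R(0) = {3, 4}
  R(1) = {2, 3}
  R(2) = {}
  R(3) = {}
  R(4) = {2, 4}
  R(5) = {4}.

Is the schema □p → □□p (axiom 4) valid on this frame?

No

Axiom 4 corresponds to the accessibility relation being transitive.
Transitive: no — 0 R 4 and 4 R 2, but not 0 R 2.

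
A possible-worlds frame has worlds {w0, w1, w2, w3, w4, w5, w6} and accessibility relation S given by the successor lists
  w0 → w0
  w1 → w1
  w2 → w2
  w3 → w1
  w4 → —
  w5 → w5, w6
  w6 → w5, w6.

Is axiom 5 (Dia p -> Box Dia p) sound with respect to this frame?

By correspondence theory, 5 is valid on a frame iff S is Euclidean.
Euclidean: yes — any two successors of a common world are S-related.

Yes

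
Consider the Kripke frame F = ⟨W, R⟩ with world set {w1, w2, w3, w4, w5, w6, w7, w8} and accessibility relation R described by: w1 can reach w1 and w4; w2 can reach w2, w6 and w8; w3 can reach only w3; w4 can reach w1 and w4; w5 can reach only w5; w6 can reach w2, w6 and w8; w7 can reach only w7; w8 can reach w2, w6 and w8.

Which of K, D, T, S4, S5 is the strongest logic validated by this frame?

S5

Serial (axiom D): yes — every world has a successor (e.g. w1 R w1).
Reflexive (axiom T): yes — every world is R-related to itself.
Transitive (axiom 4): yes — every two-step R-path is closed by a direct edge.
Euclidean (axiom 5): yes — any two successors of a common world are R-related.
So F validates K, D, T, S4, S5. The strongest is S5.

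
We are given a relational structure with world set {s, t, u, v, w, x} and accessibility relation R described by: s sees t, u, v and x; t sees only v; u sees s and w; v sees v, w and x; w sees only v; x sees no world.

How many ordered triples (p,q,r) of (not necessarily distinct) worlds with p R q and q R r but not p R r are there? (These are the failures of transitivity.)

12

Enumerating: (s,u,s), (s,u,w), (s,v,w), (t,v,w), (t,v,x), (u,s,t), (u,s,u), (u,s,v), (u,s,x), (u,w,v), (w,v,w), (w,v,x).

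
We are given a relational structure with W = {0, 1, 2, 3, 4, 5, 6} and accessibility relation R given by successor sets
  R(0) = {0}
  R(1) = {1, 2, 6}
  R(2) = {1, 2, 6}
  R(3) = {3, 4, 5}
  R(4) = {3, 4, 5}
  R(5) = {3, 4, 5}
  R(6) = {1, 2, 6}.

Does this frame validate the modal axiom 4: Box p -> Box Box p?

Yes

By correspondence theory, 4 is valid on a frame iff R is transitive.
Transitive: yes — every two-step R-path is closed by a direct edge.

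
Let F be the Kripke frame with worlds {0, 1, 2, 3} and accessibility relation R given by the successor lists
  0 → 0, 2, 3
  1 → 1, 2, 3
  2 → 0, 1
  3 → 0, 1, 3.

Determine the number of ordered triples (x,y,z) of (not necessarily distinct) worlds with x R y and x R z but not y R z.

10

Enumerating: (0,2,2), (0,2,3), (0,3,2), (1,2,2), (1,2,3), (1,3,2), (2,0,1), (2,1,0), (3,0,1), (3,1,0).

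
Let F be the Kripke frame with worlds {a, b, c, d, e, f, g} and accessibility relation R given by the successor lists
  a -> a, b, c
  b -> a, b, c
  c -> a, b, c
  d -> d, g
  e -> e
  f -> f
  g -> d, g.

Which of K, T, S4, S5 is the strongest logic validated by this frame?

S5

Reflexive (axiom T): yes — every world is R-related to itself.
Transitive (axiom 4): yes — every two-step R-path is closed by a direct edge.
Euclidean (axiom 5): yes — any two successors of a common world are R-related.
So F validates K, T, S4, S5. The strongest is S5.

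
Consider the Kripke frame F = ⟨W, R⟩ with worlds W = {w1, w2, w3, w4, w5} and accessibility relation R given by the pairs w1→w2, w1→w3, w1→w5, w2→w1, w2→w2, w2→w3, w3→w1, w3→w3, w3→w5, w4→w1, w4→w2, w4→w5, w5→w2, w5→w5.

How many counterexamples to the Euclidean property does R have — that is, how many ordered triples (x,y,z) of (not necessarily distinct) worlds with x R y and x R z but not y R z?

Enumerating: (w1,w2,w5), (w1,w3,w2), (w1,w5,w3), (w2,w1,w1), (w2,w3,w2), (w3,w1,w1), (w3,w5,w1), (w3,w5,w3), (w4,w1,w1), (w4,w2,w5), (w4,w5,w1), (w5,w2,w5).

12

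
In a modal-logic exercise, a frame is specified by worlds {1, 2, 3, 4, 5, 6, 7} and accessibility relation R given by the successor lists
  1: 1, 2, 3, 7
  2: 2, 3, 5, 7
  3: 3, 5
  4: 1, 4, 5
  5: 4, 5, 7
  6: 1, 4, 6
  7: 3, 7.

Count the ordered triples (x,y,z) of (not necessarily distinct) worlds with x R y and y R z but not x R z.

16

Enumerating: (1,2,5), (1,3,5), (2,5,4), (3,5,4), (3,5,7), (4,1,2), (4,1,3), (4,1,7), (4,5,7), (5,4,1), (5,7,3), (6,1,2), (6,1,3), (6,1,7), (6,4,5), (7,3,5).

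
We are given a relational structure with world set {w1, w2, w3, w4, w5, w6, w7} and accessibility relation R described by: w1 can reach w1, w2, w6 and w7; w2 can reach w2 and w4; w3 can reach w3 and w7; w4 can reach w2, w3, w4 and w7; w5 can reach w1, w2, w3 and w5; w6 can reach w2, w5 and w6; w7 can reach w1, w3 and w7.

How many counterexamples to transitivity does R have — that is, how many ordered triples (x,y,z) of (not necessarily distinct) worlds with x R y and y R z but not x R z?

Enumerating: (w1,w2,w4), (w1,w6,w5), (w1,w7,w3), (w2,w4,w3), (w2,w4,w7), (w3,w7,w1), (w4,w7,w1), (w5,w1,w6), (w5,w1,w7), (w5,w2,w4), (w5,w3,w7), (w6,w2,w4), (w6,w5,w1), (w6,w5,w3), (w7,w1,w2), (w7,w1,w6).

16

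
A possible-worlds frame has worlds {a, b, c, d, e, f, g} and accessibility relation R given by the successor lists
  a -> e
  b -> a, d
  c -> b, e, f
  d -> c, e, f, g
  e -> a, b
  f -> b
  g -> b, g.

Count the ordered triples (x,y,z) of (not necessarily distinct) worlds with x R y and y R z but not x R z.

Enumerating: (a,e,a), (a,e,b), (b,a,e), (b,d,c), (b,d,e), (b,d,f), (b,d,g), (c,b,a), (c,b,d), (c,e,a), (d,c,b), (d,e,a), … and 9 more.
Total: 21.

21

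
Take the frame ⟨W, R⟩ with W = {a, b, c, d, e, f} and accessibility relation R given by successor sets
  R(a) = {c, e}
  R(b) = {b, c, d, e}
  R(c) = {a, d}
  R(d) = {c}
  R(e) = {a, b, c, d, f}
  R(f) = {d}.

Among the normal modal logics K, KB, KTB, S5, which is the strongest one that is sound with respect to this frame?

Symmetric (axiom B): no — b R c but not c R b.
Reflexive (axiom T): no — a is not related to itself.
Euclidean (axiom 5): no — a R c and a R e, but not c R e.
So F validates K; KB would additionally require R to be symmetric. The strongest is K.

K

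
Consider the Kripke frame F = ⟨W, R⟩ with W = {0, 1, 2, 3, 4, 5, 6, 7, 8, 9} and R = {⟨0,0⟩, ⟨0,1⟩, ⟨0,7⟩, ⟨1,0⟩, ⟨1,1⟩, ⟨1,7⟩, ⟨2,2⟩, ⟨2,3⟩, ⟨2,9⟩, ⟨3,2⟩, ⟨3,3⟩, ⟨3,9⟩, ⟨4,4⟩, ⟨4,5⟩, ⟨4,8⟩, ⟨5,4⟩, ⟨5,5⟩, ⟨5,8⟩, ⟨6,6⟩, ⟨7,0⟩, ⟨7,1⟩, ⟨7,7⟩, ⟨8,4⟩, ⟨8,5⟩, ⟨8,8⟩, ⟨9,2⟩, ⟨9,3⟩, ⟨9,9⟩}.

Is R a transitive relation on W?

Transitive: yes — every two-step R-path is closed by a direct edge.

Yes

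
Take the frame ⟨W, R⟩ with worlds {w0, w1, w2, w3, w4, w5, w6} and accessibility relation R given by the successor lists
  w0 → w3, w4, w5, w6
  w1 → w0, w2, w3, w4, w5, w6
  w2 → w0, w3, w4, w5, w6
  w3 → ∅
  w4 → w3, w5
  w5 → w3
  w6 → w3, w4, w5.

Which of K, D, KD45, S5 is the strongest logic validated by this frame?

K

Serial (axiom D): no — w3 has no R-successor.
Euclidean (axiom 5): no — w0 R w3 and w0 R w4, but not w3 R w4.
Transitive (axiom 4): yes — every two-step R-path is closed by a direct edge.
Reflexive (axiom T): no — w0 is not related to itself.
So F validates K; D would additionally require R to be serial. The strongest is K.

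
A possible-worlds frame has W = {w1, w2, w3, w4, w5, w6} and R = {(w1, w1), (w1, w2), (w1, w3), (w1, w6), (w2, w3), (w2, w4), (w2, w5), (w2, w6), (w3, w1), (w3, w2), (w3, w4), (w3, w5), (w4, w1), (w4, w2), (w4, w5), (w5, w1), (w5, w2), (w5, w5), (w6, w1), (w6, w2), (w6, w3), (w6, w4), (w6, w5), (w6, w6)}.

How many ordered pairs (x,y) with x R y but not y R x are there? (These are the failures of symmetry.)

9

Enumerating: (w1,w2), (w3,w4), (w3,w5), (w4,w1), (w4,w5), (w5,w1), (w6,w3), (w6,w4), (w6,w5).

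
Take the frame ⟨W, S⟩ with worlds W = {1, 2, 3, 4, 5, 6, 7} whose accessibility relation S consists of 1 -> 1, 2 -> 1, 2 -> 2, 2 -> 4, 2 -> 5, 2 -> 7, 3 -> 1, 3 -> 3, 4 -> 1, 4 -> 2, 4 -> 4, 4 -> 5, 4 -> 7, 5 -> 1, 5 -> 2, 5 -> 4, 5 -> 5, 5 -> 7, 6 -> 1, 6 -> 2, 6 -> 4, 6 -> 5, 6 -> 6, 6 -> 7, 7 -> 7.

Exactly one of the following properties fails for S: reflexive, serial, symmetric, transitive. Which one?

Reflexive: yes — every world is S-related to itself.
Serial: yes — every world has a successor (e.g. 1 S 1).
Symmetric: no — 2 S 1 but not 1 S 2.
Transitive: yes — every two-step S-path is closed by a direct edge.
Only symmetric fails.

symmetric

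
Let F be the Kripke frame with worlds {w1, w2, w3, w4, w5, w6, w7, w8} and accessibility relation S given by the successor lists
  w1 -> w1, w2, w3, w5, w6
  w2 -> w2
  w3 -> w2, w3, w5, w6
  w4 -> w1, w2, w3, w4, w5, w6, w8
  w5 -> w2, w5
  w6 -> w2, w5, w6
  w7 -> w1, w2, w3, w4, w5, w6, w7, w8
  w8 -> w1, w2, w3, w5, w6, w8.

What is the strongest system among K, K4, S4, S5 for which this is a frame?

S4

Transitive (axiom 4): yes — every two-step S-path is closed by a direct edge.
Reflexive (axiom T): yes — every world is S-related to itself.
Euclidean (axiom 5): no — w1 S w2 and w1 S w3, but not w2 S w3.
So F validates K, K4, S4; S5 would additionally require S to be Euclidean. The strongest is S4.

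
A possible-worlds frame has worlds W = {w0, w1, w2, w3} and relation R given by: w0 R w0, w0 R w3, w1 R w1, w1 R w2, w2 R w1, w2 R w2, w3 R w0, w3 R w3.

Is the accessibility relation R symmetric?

Symmetric: yes — every pair in R has its reverse in R.

Yes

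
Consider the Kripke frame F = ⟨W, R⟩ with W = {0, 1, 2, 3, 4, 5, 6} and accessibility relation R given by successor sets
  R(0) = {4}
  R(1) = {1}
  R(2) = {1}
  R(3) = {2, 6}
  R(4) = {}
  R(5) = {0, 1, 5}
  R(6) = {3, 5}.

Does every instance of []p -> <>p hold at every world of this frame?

Axiom D corresponds to the accessibility relation being serial.
Serial: no — 4 has no R-successor.

No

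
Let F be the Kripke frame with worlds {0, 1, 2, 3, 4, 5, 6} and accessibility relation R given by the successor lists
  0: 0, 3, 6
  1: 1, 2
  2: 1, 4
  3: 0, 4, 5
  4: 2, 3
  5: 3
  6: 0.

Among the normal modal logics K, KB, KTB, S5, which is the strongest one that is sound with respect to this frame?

KB

Symmetric (axiom B): yes — every pair in R has its reverse in R.
Reflexive (axiom T): no — 2 is not related to itself.
Euclidean (axiom 5): no — 0 R 3 and 0 R 6, but not 3 R 6.
So F validates K, KB; KTB would additionally require R to be reflexive. The strongest is KB.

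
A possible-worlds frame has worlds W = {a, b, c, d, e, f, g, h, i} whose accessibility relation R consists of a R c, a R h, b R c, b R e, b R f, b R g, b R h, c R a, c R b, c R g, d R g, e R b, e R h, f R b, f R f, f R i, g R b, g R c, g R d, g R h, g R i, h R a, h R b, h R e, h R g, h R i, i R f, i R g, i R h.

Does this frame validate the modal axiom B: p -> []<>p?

By correspondence theory, B is valid on a frame iff R is symmetric.
Symmetric: yes — every pair in R has its reverse in R.

Yes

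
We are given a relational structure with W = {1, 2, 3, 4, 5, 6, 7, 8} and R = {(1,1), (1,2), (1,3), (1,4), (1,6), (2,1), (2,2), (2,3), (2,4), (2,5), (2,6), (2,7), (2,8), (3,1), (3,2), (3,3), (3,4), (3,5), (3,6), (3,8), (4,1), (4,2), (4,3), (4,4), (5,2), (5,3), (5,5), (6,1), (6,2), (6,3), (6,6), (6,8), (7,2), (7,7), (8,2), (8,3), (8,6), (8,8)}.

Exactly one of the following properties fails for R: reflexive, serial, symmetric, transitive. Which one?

Reflexive: yes — every world is R-related to itself.
Serial: yes — every world has a successor (e.g. 1 R 1).
Symmetric: yes — every pair in R has its reverse in R.
Transitive: no — 1 R 2 and 2 R 5, but not 1 R 5.
Only transitive fails.

transitive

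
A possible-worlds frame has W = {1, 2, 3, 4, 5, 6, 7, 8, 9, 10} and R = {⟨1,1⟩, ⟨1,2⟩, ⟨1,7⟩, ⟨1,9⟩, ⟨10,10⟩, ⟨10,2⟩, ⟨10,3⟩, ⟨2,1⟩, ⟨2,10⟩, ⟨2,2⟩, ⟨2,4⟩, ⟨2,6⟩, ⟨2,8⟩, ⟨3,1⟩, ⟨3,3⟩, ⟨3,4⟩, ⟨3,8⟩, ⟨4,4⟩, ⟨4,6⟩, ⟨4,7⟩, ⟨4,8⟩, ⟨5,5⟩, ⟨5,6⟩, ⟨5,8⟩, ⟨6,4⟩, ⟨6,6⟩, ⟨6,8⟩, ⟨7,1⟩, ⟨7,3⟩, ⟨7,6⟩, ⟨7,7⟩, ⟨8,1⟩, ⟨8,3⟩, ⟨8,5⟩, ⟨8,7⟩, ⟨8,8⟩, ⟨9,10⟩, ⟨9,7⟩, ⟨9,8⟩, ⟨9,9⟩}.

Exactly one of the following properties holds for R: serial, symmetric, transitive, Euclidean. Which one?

serial

Serial: yes — every world has a successor (e.g. 1 R 1).
Symmetric: no — 1 R 9 but not 9 R 1.
Transitive: no — 1 R 2 and 2 R 10, but not 1 R 10.
Euclidean: no — 1 R 2 and 1 R 7, but not 2 R 7.
Only serial holds.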